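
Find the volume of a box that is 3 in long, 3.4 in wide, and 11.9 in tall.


Shape: rectangular prism
l = 3 in, w = 3.4 in, h = 11.9 in
Formula: V = l * w * h
V = 3 * 3.4 * 11.9
V = 10.2 * 11.9
V = 121.38
121.38 in^3


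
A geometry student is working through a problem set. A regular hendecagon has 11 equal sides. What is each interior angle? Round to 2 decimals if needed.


Shape: regular hendecagon (11 sides)
Formula: interior angle = (n - 2) * 180 / n
(n - 2) = 9
(n - 2) * 180 = 1620
angle = 1620 / 11
angle = 147.27
147.27 degrees


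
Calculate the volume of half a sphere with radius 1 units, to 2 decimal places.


Shape: hemisphere (half of a sphere)
Radius r = 1 units
Formula: V = (1/2) * (4/3) * pi * r^3 = (2/3) * pi * r^3
r^3 = 1
(2/3) * 1 = 0.666667
V = 0.666667 * pi
V = 2.09
2.09 units^3


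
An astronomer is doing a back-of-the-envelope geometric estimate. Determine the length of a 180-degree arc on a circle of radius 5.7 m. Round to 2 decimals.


Shape: circular arc
Radius r = 5.7 m, Angle = 180 degrees
Formula: L = (angle/360) * 2 * pi * r
2 * pi * r = 11.4 * pi
L = (180/360) * 11.4 * pi
L = 5.7 * pi
L = 17.91
17.91 m


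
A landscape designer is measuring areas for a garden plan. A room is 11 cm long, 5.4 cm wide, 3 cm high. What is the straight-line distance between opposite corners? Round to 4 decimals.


Shape: rectangular box (space diagonal)
l = 11 cm, w = 5.4 cm, h = 3 cm
Visualize: the diagonal of the base, then a right triangle with that diagonal and the height.
Formula: d = sqrt(l^2 + w^2 + h^2)
l^2 + w^2 + h^2 = 121 + 29.16 + 9 = 159.16
d = sqrt(159.16)
d = 12.6159
12.6159 cm


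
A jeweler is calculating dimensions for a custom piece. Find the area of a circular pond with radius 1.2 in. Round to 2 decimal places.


Shape: circle
Radius r = 1.2 in
Formula: A = pi * r^2
r^2 = 1.2^2 = 1.44
A = pi * 1.44
A = 4.52
4.52 in^2


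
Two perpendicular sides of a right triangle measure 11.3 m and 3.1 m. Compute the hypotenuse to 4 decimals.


Shape: right triangle
Legs a = 11.3 m, b = 3.1 m
Formula: c = sqrt(a^2 + b^2)
a^2 = 127.69, b^2 = 9.61
a^2 + b^2 = 137.3
c = sqrt(137.3)
c = 11.7175
11.7175 m


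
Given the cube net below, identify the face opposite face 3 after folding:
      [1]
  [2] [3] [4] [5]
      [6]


Net: cross layout. Take square 3 as the base (bottom).
Fold the four squares in the horizontal row up around 3: 2 -> left, 4 -> right, 5 wraps to the top.
Fold 1 and 6 up from 3: 1 -> back, 6 -> front.
Opposite pairs are therefore: (1, 6), (2, 4), (3, 5).
Face 3 is opposite face 5.
face 5


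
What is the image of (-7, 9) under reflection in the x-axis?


Transformation: reflection
Original point: (-7, 9)
Rule for reflection over the x-axis: (x, y) -> (x, -y)
Apply: (-7, 9) -> (-7, -9)
(-7, -9)


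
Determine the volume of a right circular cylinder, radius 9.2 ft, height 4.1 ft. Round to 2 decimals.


Shape: cylinder
Radius r = 9.2 ft, Height h = 4.1 ft
Formula: V = pi * r^2 * h
r^2 = 84.64
V = pi * 84.64 * 4.1
V = 347.024 * pi
V = 1090.21
1090.21 ft^3


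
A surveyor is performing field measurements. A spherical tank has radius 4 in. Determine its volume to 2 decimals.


Shape: sphere
Radius r = 4 in
Formula: V = (4/3) * pi * r^3
r^3 = 64
(4/3) * 64 = 85.333333
V = 85.333333 * pi
V = 268.08
268.08 in^3


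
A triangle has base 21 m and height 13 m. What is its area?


Shape: triangle
Base b = 21 m, Height h = 13 m
Formula: A = (1/2) * b * h
A = 0.5 * 21 * 13
A = 0.5 * 273
A = 136.5
136.5 m^2


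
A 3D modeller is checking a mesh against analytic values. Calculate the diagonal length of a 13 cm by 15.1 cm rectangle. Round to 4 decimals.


Shape: rectangle (diagonal via Pythagoras)
Sides: 13 cm and 15.1 cm
Formula: d = sqrt(l^2 + w^2)
l^2 = 169, w^2 = 228.01
l^2 + w^2 = 397.01
d = sqrt(397.01)
d = 19.9251
19.9251 cm


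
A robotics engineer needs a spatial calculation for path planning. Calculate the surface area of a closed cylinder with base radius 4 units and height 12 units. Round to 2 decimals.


Shape: closed cylinder
Radius r = 4 units, Height h = 12 units
Formula: SA = 2*pi*r^2 + 2*pi*r*h = 2*pi*r*(r + h)
r + h = 16
2 * r * (r + h) = 2 * 4 * 16 = 128
SA = 128 * pi
SA = 402.12
402.12 units^2


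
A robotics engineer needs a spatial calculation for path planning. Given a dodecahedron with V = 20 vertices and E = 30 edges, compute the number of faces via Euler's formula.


Polyhedron: dodecahedron
Euler's formula for convex polyhedra: V - E + F = 2
Given: V = 20 vertices and E = 30 edges
Solve for F:
F = 2 + E - V = 2 + 30 - 20 = 12
12 faces


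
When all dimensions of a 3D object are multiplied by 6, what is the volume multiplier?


Linear scale factor k = 6
Rule: under a linear scaling by k, volumes scale by k^3.
k^3 = 6 * 6 * 6
k^3 = 36 * 6
k^3 = 216
Volume scales by a factor of 216.
216 (dimensionless)


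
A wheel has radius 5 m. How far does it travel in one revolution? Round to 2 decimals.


Shape: circle
Radius r = 5 m
Formula: C = 2 * pi * r
C = 2 * pi * 5
C = 10 * pi
C = 31.42
31.42 m


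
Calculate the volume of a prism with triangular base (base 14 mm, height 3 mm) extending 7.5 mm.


Shape: triangular prism
Triangle base = 14 mm, triangle height = 3 mm, prism length L = 7.5 mm
Formula: V = (1/2 * b * h_tri) * L
Cross-section area = 0.5 * 14 * 3 = 21
V = 21 * 7.5
V = 157.5
157.5 mm^3


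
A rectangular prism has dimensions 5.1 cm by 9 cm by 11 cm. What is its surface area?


Shape: rectangular prism
l = 5.1 cm, w = 9 cm, h = 11 cm
Formula: SA = 2(lw + lh + wh)
lw = 45.9, lh = 56.1, wh = 99
lw + lh + wh = 201
SA = 2 * 201
SA = 402
402 cm^2


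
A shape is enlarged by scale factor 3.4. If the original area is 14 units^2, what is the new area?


Linear scale factor k = 3.4
Original area = 14 units^2
Rule: under a linear scaling by k, areas scale by k^2.
k^2 = 3.4^2 = 11.56
New area = 14 * 11.56
New area = 161.84
161.84 units^2


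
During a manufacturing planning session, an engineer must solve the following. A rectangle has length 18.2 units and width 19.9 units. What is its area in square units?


Shape: rectangle
Length l = 18.2 units, Width w = 19.9 units
Formula: A = l * w
A = 18.2 * 19.9
A = 362.18
362.18 units^2


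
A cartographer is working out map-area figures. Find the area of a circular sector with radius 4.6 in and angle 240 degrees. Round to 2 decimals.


Shape: circular sector
Radius r = 4.6 in, Angle = 240 degrees
Formula: A = (angle/360) * pi * r^2
r^2 = 21.16
Fraction of circle = 240/360
A = (240/360) * pi * 21.16
A = 14.106667 * pi
A = 44.32
44.32 in^2


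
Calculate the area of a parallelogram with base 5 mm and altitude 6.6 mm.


Shape: parallelogram
Base b = 5 mm, Height h = 6.6 mm
Formula: A = b * h
A = 5 * 6.6
A = 33
33 mm^2


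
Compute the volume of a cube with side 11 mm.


Shape: cube
Side s = 11 mm
Formula: V = s^3
V = 11 * 11 * 11
V = 121 * 11
V = 1331
1331 mm^3


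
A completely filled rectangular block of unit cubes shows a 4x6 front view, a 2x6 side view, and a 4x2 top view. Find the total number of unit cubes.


Orthographic views of a solid rectangular block:
Front view 4 x 6 -> length = 4, height = 6
Side view 2 x 6 -> width = 2, height = 6 (consistent)
Top view 4 x 2 -> confirms length = 4, width = 2
The block is 4 x 2 x 6.
Total unit cubes = 4 * 2 * 6 = 48
48 unit cubes


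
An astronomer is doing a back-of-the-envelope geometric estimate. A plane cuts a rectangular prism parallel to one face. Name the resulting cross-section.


Solid: rectangular prism
Cutting plane: parallel to one face
Visualize the intersection of the plane with the solid's surface.
The boundary of the cut region is a rectangle.
rectangle


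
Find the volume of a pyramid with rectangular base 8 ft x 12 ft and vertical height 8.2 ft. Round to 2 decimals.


Shape: rectangular pyramid
Base: 8 ft x 12 ft, Height h = 8.2 ft
Formula: V = (1/3) * base_area * h
base_area = 8 * 12 = 96
base_area * h = 96 * 8.2 = 787.2
V = 787.2 / 3
V = 262.4
262.4 ft^3


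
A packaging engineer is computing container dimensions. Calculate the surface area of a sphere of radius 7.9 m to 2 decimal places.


Shape: sphere
Radius r = 7.9 m
Formula: SA = 4 * pi * r^2
r^2 = 62.41
SA = 4 * pi * 62.41
SA = 249.64 * pi
SA = 784.27
784.27 m^2


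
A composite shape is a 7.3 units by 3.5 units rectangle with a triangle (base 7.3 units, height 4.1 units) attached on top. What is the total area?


Composite shape: rectangle + triangle
Rectangle area = 7.3 * 3.5 = 25.55
Triangle area = 0.5 * 7.3 * 4.1 = 14.965
Total = 25.55 + 14.965
Total = 40.515
40.515 units^2


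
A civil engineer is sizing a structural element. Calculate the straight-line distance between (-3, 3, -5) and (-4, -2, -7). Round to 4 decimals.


3D distance between two points
P1 = (-3, 3, -5), P2 = (-4, -2, -7)
Formula: d = sqrt((x2-x1)^2 + (y2-y1)^2 + (z2-z1)^2)
dx = -4 - -3 = -1
dy = -2 - 3 = -5
dz = -7 - -5 = -2
dx^2 + dy^2 + dz^2 = 1 + 25 + 4 = 30
d = sqrt(30)
d = 5.4772
5.4772 units


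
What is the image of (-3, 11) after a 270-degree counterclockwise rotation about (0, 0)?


Transformation: rotation about the origin
Original point: (-3, 11)
Rule for 270 deg counterclockwise: (x, y) -> (y, -x)
Apply: (-3, 11) -> (11, 3)
(11, 3)


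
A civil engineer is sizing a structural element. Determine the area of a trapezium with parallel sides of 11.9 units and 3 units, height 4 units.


Shape: trapezoid
Parallel sides a = 11.9 units, b = 3 units; Height h = 4 units
Formula: A = (a + b) * h / 2
a + b = 11.9 + 3 = 14.9
A = 14.9 * 4 / 2
A = 59.6 / 2
A = 29.8
29.8 units^2


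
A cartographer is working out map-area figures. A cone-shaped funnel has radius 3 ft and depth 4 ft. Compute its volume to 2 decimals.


Shape: cone
Radius r = 3 ft, Height h = 4 ft
Formula: V = (1/3) * pi * r^2 * h
r^2 = 9
pi * r^2 * h = pi * 9 * 4 = 36 * pi
V = 36 * pi / 3
V = 37.7
37.7 ft^3


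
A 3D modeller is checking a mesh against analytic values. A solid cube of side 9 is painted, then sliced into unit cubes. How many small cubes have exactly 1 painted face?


Large cube: 9 x 9 x 9, cut into unit cubes.
n = 9, so n - 2 = 7
Cubes with 1 painted face lie in the interior of each face.
A cube has 6 faces; each contributes (n - 2)^2 = 49 such cubes.
Count = 6 * 49 = 294
294 unit cubes


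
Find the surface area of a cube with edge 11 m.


Shape: cube
Side s = 11 m
A cube has 6 square faces.
Formula: SA = 6 * s^2
s^2 = 121
SA = 6 * 121
SA = 726
726 m^2


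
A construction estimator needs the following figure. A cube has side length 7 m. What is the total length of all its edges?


Shape: cube
Side s = 7 m
A cube has 12 edges, all equal.
Formula: total edge length = 12 * s
Total = 12 * 7
Total = 84
84 m


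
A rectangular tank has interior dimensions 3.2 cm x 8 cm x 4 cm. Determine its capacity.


Shape: rectangular prism
l = 3.2 cm, w = 8 cm, h = 4 cm
Formula: V = l * w * h
V = 3.2 * 8 * 4
V = 25.6 * 4
V = 102.4
102.4 cm^3


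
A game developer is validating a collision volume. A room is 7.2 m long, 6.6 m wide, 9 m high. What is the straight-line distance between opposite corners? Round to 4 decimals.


Shape: rectangular box (space diagonal)
l = 7.2 m, w = 6.6 m, h = 9 m
Visualize: the diagonal of the base, then a right triangle with that diagonal and the height.
Formula: d = sqrt(l^2 + w^2 + h^2)
l^2 + w^2 + h^2 = 51.84 + 43.56 + 81 = 176.4
d = sqrt(176.4)
d = 13.2816
13.2816 m


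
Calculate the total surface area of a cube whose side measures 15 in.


Shape: cube
Side s = 15 in
A cube has 6 square faces.
Formula: SA = 6 * s^2
s^2 = 225
SA = 6 * 225
SA = 1350
1350 in^2


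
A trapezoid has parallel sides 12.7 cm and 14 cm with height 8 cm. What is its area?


Shape: trapezoid
Parallel sides a = 12.7 cm, b = 14 cm; Height h = 8 cm
Formula: A = (a + b) * h / 2
a + b = 12.7 + 14 = 26.7
A = 26.7 * 8 / 2
A = 213.6 / 2
A = 106.8
106.8 cm^2


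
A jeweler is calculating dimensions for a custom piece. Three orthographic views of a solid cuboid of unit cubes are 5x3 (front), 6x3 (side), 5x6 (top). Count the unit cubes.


Orthographic views of a solid rectangular block:
Front view 5 x 3 -> length = 5, height = 3
Side view 6 x 3 -> width = 6, height = 3 (consistent)
Top view 5 x 6 -> confirms length = 5, width = 6
The block is 5 x 6 x 3.
Total unit cubes = 5 * 6 * 3 = 90
90 unit cubes


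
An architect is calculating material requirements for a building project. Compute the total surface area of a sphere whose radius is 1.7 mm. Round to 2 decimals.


Shape: sphere
Radius r = 1.7 mm
Formula: SA = 4 * pi * r^2
r^2 = 2.89
SA = 4 * pi * 2.89
SA = 11.56 * pi
SA = 36.32
36.32 mm^2


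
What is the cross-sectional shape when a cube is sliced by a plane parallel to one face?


Solid: cube
Cutting plane: parallel to one face
Visualize the intersection of the plane with the solid's surface.
The boundary of the cut region is a square.
square


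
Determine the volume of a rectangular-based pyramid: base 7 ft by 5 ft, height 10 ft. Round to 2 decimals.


Shape: rectangular pyramid
Base: 7 ft x 5 ft, Height h = 10 ft
Formula: V = (1/3) * base_area * h
base_area = 7 * 5 = 35
base_area * h = 35 * 10 = 350
V = 350 / 3
V = 116.67
116.67 ft^3


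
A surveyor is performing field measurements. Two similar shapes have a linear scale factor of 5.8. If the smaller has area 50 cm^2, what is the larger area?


Linear scale factor k = 5.8
Original area = 50 cm^2
Rule: under a linear scaling by k, areas scale by k^2.
k^2 = 5.8^2 = 33.64
New area = 50 * 33.64
New area = 1682
1682 cm^2


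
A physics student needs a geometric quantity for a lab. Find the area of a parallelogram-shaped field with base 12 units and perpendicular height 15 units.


Shape: parallelogram
Base b = 12 units, Height h = 15 units
Formula: A = b * h
A = 12 * 15
A = 180
180 units^2


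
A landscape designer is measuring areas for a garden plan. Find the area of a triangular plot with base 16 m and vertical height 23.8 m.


Shape: triangle
Base b = 16 m, Height h = 23.8 m
Formula: A = (1/2) * b * h
A = 0.5 * 16 * 23.8
A = 0.5 * 380.8
A = 190.4
190.4 m^2


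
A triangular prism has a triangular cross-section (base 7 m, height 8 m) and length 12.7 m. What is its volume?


Shape: triangular prism
Triangle base = 7 m, triangle height = 8 m, prism length L = 12.7 m
Formula: V = (1/2 * b * h_tri) * L
Cross-section area = 0.5 * 7 * 8 = 28
V = 28 * 12.7
V = 355.6
355.6 m^3


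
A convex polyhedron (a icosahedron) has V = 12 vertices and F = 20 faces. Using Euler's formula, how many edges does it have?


Polyhedron: icosahedron
Euler's formula for convex polyhedra: V - E + F = 2
Given: V = 12 vertices and F = 20 faces
Solve for E:
E = V + F - 2 = 12 + 20 - 2 = 30
30 edges


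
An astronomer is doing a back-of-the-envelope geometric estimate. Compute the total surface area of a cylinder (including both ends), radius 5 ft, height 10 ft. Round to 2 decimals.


Shape: closed cylinder
Radius r = 5 ft, Height h = 10 ft
Formula: SA = 2*pi*r^2 + 2*pi*r*h = 2*pi*r*(r + h)
r + h = 15
2 * r * (r + h) = 2 * 5 * 15 = 150
SA = 150 * pi
SA = 471.24
471.24 ft^2


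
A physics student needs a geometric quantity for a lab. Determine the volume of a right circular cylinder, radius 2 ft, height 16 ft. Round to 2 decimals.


Shape: cylinder
Radius r = 2 ft, Height h = 16 ft
Formula: V = pi * r^2 * h
r^2 = 4
V = pi * 4 * 16
V = 64 * pi
V = 201.06
201.06 ft^3


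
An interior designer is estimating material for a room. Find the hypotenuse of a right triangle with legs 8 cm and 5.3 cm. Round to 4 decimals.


Shape: right triangle
Legs a = 8 cm, b = 5.3 cm
Formula: c = sqrt(a^2 + b^2)
a^2 = 64, b^2 = 28.09
a^2 + b^2 = 92.09
c = sqrt(92.09)
c = 9.5964
9.5964 cm


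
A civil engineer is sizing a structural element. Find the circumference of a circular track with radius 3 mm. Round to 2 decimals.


Shape: circle
Radius r = 3 mm
Formula: C = 2 * pi * r
C = 2 * pi * 3
C = 6 * pi
C = 18.85
18.85 mm


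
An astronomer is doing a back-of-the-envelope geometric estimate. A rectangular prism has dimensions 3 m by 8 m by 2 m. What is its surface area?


Shape: rectangular prism
l = 3 m, w = 8 m, h = 2 m
Formula: SA = 2(lw + lh + wh)
lw = 24, lh = 6, wh = 16
lw + lh + wh = 46
SA = 2 * 46
SA = 92
92 m^2


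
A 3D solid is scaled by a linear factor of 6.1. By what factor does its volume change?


Linear scale factor k = 6.1
Rule: under a linear scaling by k, volumes scale by k^3.
k^3 = 6.1 * 6.1 * 6.1
k^3 = 37.21 * 6.1
k^3 = 226.981
Volume scales by a factor of 226.981.
226.981 (dimensionless)


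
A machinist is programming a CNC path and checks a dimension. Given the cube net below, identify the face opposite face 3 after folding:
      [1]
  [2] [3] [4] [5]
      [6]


Net: cross layout. Take square 3 as the base (bottom).
Fold the four squares in the horizontal row up around 3: 2 -> left, 4 -> right, 5 wraps to the top.
Fold 1 and 6 up from 3: 1 -> back, 6 -> front.
Opposite pairs are therefore: (1, 6), (2, 4), (3, 5).
Face 3 is opposite face 5.
face 5


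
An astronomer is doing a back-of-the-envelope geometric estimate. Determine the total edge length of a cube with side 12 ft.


Shape: cube
Side s = 12 ft
A cube has 12 edges, all equal.
Formula: total edge length = 12 * s
Total = 12 * 12
Total = 144
144 ft


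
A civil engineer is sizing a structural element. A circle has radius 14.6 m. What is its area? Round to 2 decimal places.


Shape: circle
Radius r = 14.6 m
Formula: A = pi * r^2
r^2 = 14.6^2 = 213.16
A = pi * 213.16
A = 669.66
669.66 m^2


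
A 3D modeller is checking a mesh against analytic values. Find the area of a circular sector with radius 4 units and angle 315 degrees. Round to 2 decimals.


Shape: circular sector
Radius r = 4 units, Angle = 315 degrees
Formula: A = (angle/360) * pi * r^2
r^2 = 16
Fraction of circle = 315/360
A = (315/360) * pi * 16
A = 14 * pi
A = 43.98
43.98 units^2


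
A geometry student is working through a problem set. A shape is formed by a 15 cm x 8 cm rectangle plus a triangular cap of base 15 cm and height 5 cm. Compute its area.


Composite shape: rectangle + triangle
Rectangle area = 15 * 8 = 120
Triangle area = 0.5 * 15 * 5 = 37.5
Total = 120 + 37.5
Total = 157.5
157.5 cm^2


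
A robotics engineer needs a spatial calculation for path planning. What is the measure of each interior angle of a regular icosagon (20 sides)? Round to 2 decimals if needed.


Shape: regular icosagon (20 sides)
Formula: interior angle = (n - 2) * 180 / n
(n - 2) = 18
(n - 2) * 180 = 3240
angle = 3240 / 20
angle = 162
162 degrees


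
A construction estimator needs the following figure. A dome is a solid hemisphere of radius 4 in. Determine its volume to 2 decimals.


Shape: hemisphere (half of a sphere)
Radius r = 4 in
Formula: V = (1/2) * (4/3) * pi * r^3 = (2/3) * pi * r^3
r^3 = 64
(2/3) * 64 = 42.666667
V = 42.666667 * pi
V = 134.04
134.04 in^3


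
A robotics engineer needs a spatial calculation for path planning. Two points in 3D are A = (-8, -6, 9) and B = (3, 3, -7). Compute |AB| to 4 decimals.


3D distance between two points
P1 = (-8, -6, 9), P2 = (3, 3, -7)
Formula: d = sqrt((x2-x1)^2 + (y2-y1)^2 + (z2-z1)^2)
dx = 3 - -8 = 11
dy = 3 - -6 = 9
dz = -7 - 9 = -16
dx^2 + dy^2 + dz^2 = 121 + 81 + 256 = 458
d = sqrt(458)
d = 21.4009
21.4009 units


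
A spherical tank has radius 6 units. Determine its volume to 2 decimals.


Shape: sphere
Radius r = 6 units
Formula: V = (4/3) * pi * r^3
r^3 = 216
(4/3) * 216 = 288
V = 288 * pi
V = 904.78
904.78 units^3


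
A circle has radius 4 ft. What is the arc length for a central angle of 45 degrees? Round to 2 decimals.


Shape: circular arc
Radius r = 4 ft, Angle = 45 degrees
Formula: L = (angle/360) * 2 * pi * r
2 * pi * r = 8 * pi
L = (45/360) * 8 * pi
L = 1 * pi
L = 3.14
3.14 ft


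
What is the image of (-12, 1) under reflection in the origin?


Transformation: reflection
Original point: (-12, 1)
Rule for reflection through the origin: (x, y) -> (-x, -y)
Apply: (-12, 1) -> (12, -1)
(12, -1)


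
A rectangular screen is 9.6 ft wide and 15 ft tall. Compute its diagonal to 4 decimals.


Shape: rectangle (diagonal via Pythagoras)
Sides: 9.6 ft and 15 ft
Formula: d = sqrt(l^2 + w^2)
l^2 = 92.16, w^2 = 225
l^2 + w^2 = 317.16
d = sqrt(317.16)
d = 17.809
17.809 ft


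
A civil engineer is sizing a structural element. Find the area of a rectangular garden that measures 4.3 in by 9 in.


Shape: rectangle
Length l = 4.3 in, Width w = 9 in
Formula: A = l * w
A = 4.3 * 9
A = 38.7
38.7 in^2


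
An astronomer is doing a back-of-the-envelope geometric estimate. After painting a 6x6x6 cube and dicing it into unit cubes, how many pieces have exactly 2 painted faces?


Large cube: 6 x 6 x 6, cut into unit cubes.
n = 6, so n - 2 = 4
Cubes with 2 painted faces lie along the edges, excluding corners.
A cube has 12 edges; each contributes (n - 2) = 4 such cubes.
Count = 12 * 4 = 48
48 unit cubes


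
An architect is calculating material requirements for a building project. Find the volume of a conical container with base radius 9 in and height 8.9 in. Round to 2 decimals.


Shape: cone
Radius r = 9 in, Height h = 8.9 in
Formula: V = (1/3) * pi * r^2 * h
r^2 = 81
pi * r^2 * h = pi * 81 * 8.9 = 720.9 * pi
V = 720.9 * pi / 3
V = 754.92
754.92 in^3


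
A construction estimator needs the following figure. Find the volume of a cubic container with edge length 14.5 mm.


Shape: cube
Side s = 14.5 mm
Formula: V = s^3
V = 14.5 * 14.5 * 14.5
V = 210.25 * 14.5
V = 3048.625
3048.625 mm^3


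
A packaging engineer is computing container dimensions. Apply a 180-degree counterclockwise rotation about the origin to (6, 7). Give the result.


Transformation: rotation about the origin
Original point: (6, 7)
Rule for 180 deg: (x, y) -> (-x, -y)
Apply: (6, 7) -> (-6, -7)
(-6, -7)


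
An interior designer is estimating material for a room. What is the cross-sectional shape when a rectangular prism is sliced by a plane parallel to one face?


Solid: rectangular prism
Cutting plane: parallel to one face
Visualize the intersection of the plane with the solid's surface.
The boundary of the cut region is a rectangle.
rectangle


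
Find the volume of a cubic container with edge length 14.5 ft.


Shape: cube
Side s = 14.5 ft
Formula: V = s^3
V = 14.5 * 14.5 * 14.5
V = 210.25 * 14.5
V = 3048.625
3048.625 ft^3


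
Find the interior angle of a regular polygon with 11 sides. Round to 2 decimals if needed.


Shape: regular hendecagon (11 sides)
Formula: interior angle = (n - 2) * 180 / n
(n - 2) = 9
(n - 2) * 180 = 1620
angle = 1620 / 11
angle = 147.27
147.27 degrees


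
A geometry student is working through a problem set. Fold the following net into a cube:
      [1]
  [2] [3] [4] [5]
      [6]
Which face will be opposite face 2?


Net: cross layout. Take square 3 as the base (bottom).
Fold the four squares in the horizontal row up around 3: 2 -> left, 4 -> right, 5 wraps to the top.
Fold 1 and 6 up from 3: 1 -> back, 6 -> front.
Opposite pairs are therefore: (1, 6), (2, 4), (3, 5).
Face 2 is opposite face 4.
face 4


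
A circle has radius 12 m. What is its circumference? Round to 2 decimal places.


Shape: circle
Radius r = 12 m
Formula: C = 2 * pi * r
C = 2 * pi * 12
C = 24 * pi
C = 75.4
75.4 m


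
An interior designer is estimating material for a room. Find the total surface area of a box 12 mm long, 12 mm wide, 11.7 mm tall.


Shape: rectangular prism
l = 12 mm, w = 12 mm, h = 11.7 mm
Formula: SA = 2(lw + lh + wh)
lw = 144, lh = 140.4, wh = 140.4
lw + lh + wh = 424.8
SA = 2 * 424.8
SA = 849.6
849.6 mm^2


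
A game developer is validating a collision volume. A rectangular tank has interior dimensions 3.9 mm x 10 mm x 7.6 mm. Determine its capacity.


Shape: rectangular prism
l = 3.9 mm, w = 10 mm, h = 7.6 mm
Formula: V = l * w * h
V = 3.9 * 10 * 7.6
V = 39 * 7.6
V = 296.4
296.4 mm^3


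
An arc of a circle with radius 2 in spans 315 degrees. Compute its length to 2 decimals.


Shape: circular arc
Radius r = 2 in, Angle = 315 degrees
Formula: L = (angle/360) * 2 * pi * r
2 * pi * r = 4 * pi
L = (315/360) * 4 * pi
L = 3.5 * pi
L = 11
11 in


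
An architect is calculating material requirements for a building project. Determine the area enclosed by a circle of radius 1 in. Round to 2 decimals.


Shape: circle
Radius r = 1 in
Formula: A = pi * r^2
r^2 = 1^2 = 1
A = pi * 1
A = 3.14
3.14 in^2


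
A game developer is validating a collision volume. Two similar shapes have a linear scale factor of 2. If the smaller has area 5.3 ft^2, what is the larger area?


Linear scale factor k = 2
Original area = 5.3 ft^2
Rule: under a linear scaling by k, areas scale by k^2.
k^2 = 2^2 = 4
New area = 5.3 * 4
New area = 21.2
21.2 ft^2


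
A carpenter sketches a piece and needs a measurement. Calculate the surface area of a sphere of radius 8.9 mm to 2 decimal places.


Shape: sphere
Radius r = 8.9 mm
Formula: SA = 4 * pi * r^2
r^2 = 79.21
SA = 4 * pi * 79.21
SA = 316.84 * pi
SA = 995.38
995.38 mm^2


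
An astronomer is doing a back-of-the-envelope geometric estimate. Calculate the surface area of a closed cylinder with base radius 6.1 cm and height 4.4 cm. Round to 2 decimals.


Shape: closed cylinder
Radius r = 6.1 cm, Height h = 4.4 cm
Formula: SA = 2*pi*r^2 + 2*pi*r*h = 2*pi*r*(r + h)
r + h = 10.5
2 * r * (r + h) = 2 * 6.1 * 10.5 = 128.1
SA = 128.1 * pi
SA = 402.44
402.44 cm^2


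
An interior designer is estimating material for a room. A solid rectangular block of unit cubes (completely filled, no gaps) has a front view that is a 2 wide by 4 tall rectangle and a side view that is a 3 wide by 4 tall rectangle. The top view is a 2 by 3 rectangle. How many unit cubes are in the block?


Orthographic views of a solid rectangular block:
Front view 2 x 4 -> length = 2, height = 4
Side view 3 x 4 -> width = 3, height = 4 (consistent)
Top view 2 x 3 -> confirms length = 2, width = 3
The block is 2 x 3 x 4.
Total unit cubes = 2 * 3 * 4 = 24
24 unit cubes


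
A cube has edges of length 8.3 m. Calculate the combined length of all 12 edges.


Shape: cube
Side s = 8.3 m
A cube has 12 edges, all equal.
Formula: total edge length = 12 * s
Total = 12 * 8.3
Total = 99.6
99.6 m


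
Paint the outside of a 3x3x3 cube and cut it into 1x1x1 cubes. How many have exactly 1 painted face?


Large cube: 3 x 3 x 3, cut into unit cubes.
n = 3, so n - 2 = 1
Cubes with 1 painted face lie in the interior of each face.
A cube has 6 faces; each contributes (n - 2)^2 = 1 such cubes.
Count = 6 * 1 = 6
6 unit cubes


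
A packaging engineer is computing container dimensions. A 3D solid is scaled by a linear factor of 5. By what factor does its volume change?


Linear scale factor k = 5
Rule: under a linear scaling by k, volumes scale by k^3.
k^3 = 5 * 5 * 5
k^3 = 25 * 5
k^3 = 125
Volume scales by a factor of 125.
125 (dimensionless)


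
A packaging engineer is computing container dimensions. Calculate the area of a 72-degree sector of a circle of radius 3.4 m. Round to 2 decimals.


Shape: circular sector
Radius r = 3.4 m, Angle = 72 degrees
Formula: A = (angle/360) * pi * r^2
r^2 = 11.56
Fraction of circle = 72/360
A = (72/360) * pi * 11.56
A = 2.312 * pi
A = 7.26
7.26 m^2


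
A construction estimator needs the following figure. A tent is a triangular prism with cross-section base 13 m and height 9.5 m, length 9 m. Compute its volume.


Shape: triangular prism
Triangle base = 13 m, triangle height = 9.5 m, prism length L = 9 m
Formula: V = (1/2 * b * h_tri) * L
Cross-section area = 0.5 * 13 * 9.5 = 61.75
V = 61.75 * 9
V = 555.75
555.75 m^3


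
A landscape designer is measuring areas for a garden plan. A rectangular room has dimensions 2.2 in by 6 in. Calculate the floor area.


Shape: rectangle
Length l = 2.2 in, Width w = 6 in
Formula: A = l * w
A = 2.2 * 6
A = 13.2
13.2 in^2


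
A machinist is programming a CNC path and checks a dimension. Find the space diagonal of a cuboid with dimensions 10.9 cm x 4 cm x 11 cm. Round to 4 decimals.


Shape: rectangular box (space diagonal)
l = 10.9 cm, w = 4 cm, h = 11 cm
Visualize: the diagonal of the base, then a right triangle with that diagonal and the height.
Formula: d = sqrt(l^2 + w^2 + h^2)
l^2 + w^2 + h^2 = 118.81 + 16 + 121 = 255.81
d = sqrt(255.81)
d = 15.9941
15.9941 cm


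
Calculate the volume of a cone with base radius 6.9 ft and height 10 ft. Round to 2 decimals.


Shape: cone
Radius r = 6.9 ft, Height h = 10 ft
Formula: V = (1/3) * pi * r^2 * h
r^2 = 47.61
pi * r^2 * h = pi * 47.61 * 10 = 476.1 * pi
V = 476.1 * pi / 3
V = 498.57
498.57 ft^3


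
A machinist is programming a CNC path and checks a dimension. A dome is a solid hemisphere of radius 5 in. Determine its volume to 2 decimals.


Shape: hemisphere (half of a sphere)
Radius r = 5 in
Formula: V = (1/2) * (4/3) * pi * r^3 = (2/3) * pi * r^3
r^3 = 125
(2/3) * 125 = 83.333333
V = 83.333333 * pi
V = 261.8
261.8 in^3


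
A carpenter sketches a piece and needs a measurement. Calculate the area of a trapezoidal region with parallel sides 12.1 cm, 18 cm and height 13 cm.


Shape: trapezoid
Parallel sides a = 12.1 cm, b = 18 cm; Height h = 13 cm
Formula: A = (a + b) * h / 2
a + b = 12.1 + 18 = 30.1
A = 30.1 * 13 / 2
A = 391.3 / 2
A = 195.65
195.65 cm^2


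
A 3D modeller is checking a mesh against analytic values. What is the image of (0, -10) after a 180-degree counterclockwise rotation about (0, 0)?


Transformation: rotation about the origin
Original point: (0, -10)
Rule for 180 deg: (x, y) -> (-x, -y)
Apply: (0, -10) -> (0, 10)
(0, 10)


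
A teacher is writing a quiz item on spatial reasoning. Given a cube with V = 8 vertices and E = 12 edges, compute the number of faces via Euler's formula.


Polyhedron: cube
Euler's formula for convex polyhedra: V - E + F = 2
Given: V = 8 vertices and E = 12 edges
Solve for F:
F = 2 + E - V = 2 + 12 - 8 = 6
6 faces


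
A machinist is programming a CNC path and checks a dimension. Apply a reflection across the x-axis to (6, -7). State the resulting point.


Transformation: reflection
Original point: (6, -7)
Rule for reflection over the x-axis: (x, y) -> (x, -y)
Apply: (6, -7) -> (6, 7)
(6, 7)


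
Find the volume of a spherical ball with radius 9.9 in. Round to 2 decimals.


Shape: sphere
Radius r = 9.9 in
Formula: V = (4/3) * pi * r^3
r^3 = 970.299
(4/3) * 970.299 = 1293.732
V = 1293.732 * pi
V = 4064.38
4064.38 in^3


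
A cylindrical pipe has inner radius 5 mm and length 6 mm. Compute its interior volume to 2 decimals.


Shape: cylinder
Radius r = 5 mm, Height h = 6 mm
Formula: V = pi * r^2 * h
r^2 = 25
V = pi * 25 * 6
V = 150 * pi
V = 471.24
471.24 mm^3


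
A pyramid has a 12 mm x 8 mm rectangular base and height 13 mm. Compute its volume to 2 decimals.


Shape: rectangular pyramid
Base: 12 mm x 8 mm, Height h = 13 mm
Formula: V = (1/3) * base_area * h
base_area = 12 * 8 = 96
base_area * h = 96 * 13 = 1248
V = 1248 / 3
V = 416
416 mm^3


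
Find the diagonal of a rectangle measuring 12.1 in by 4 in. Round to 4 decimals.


Shape: rectangle (diagonal via Pythagoras)
Sides: 12.1 in and 4 in
Formula: d = sqrt(l^2 + w^2)
l^2 = 146.41, w^2 = 16
l^2 + w^2 = 162.41
d = sqrt(162.41)
d = 12.744
12.744 in


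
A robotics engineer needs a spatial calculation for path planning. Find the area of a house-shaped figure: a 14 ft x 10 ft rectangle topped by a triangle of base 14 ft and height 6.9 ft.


Composite shape: rectangle + triangle
Rectangle area = 14 * 10 = 140
Triangle area = 0.5 * 14 * 6.9 = 48.3
Total = 140 + 48.3
Total = 188.3
188.3 ft^2


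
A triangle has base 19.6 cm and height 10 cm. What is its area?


Shape: triangle
Base b = 19.6 cm, Height h = 10 cm
Formula: A = (1/2) * b * h
A = 0.5 * 19.6 * 10
A = 0.5 * 196
A = 98
98 cm^2


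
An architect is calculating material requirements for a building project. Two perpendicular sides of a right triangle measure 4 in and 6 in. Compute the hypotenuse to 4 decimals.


Shape: right triangle
Legs a = 4 in, b = 6 in
Formula: c = sqrt(a^2 + b^2)
a^2 = 16, b^2 = 36
a^2 + b^2 = 52
c = sqrt(52)
c = 7.2111
7.2111 in


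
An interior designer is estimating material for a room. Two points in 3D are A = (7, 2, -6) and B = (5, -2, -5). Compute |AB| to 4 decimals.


3D distance between two points
P1 = (7, 2, -6), P2 = (5, -2, -5)
Formula: d = sqrt((x2-x1)^2 + (y2-y1)^2 + (z2-z1)^2)
dx = 5 - 7 = -2
dy = -2 - 2 = -4
dz = -5 - -6 = 1
dx^2 + dy^2 + dz^2 = 4 + 16 + 1 = 21
d = sqrt(21)
d = 4.5826
4.5826 units


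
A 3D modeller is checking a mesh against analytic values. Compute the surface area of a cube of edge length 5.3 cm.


Shape: cube
Side s = 5.3 cm
A cube has 6 square faces.
Formula: SA = 6 * s^2
s^2 = 28.09
SA = 6 * 28.09
SA = 168.54
168.54 cm^2


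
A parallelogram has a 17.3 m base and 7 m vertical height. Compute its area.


Shape: parallelogram
Base b = 17.3 m, Height h = 7 m
Formula: A = b * h
A = 17.3 * 7
A = 121.1
121.1 m^2


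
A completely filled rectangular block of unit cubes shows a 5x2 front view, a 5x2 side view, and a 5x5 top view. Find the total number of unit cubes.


Orthographic views of a solid rectangular block:
Front view 5 x 2 -> length = 5, height = 2
Side view 5 x 2 -> width = 5, height = 2 (consistent)
Top view 5 x 5 -> confirms length = 5, width = 5
The block is 5 x 5 x 2.
Total unit cubes = 5 * 5 * 2 = 50
50 unit cubes


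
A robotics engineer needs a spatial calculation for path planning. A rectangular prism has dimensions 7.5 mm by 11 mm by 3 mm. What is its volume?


Shape: rectangular prism
l = 7.5 mm, w = 11 mm, h = 3 mm
Formula: V = l * w * h
V = 7.5 * 11 * 3
V = 82.5 * 3
V = 247.5
247.5 mm^3


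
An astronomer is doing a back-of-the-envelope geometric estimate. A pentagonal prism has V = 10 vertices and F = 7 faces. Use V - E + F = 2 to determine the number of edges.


Polyhedron: pentagonal prism
Euler's formula for convex polyhedra: V - E + F = 2
Given: V = 10 vertices and F = 7 faces
Solve for E:
E = V + F - 2 = 10 + 7 - 2 = 15
15 edges


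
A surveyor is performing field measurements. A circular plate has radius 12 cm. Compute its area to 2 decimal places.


Shape: circle
Radius r = 12 cm
Formula: A = pi * r^2
r^2 = 12^2 = 144
A = pi * 144
A = 452.39
452.39 cm^2


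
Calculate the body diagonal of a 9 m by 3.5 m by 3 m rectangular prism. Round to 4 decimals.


Shape: rectangular box (space diagonal)
l = 9 m, w = 3.5 m, h = 3 m
Visualize: the diagonal of the base, then a right triangle with that diagonal and the height.
Formula: d = sqrt(l^2 + w^2 + h^2)
l^2 + w^2 + h^2 = 81 + 12.25 + 9 = 102.25
d = sqrt(102.25)
d = 10.1119
10.1119 m


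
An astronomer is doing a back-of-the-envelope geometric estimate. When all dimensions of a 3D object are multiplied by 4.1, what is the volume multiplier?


Linear scale factor k = 4.1
Rule: under a linear scaling by k, volumes scale by k^3.
k^3 = 4.1 * 4.1 * 4.1
k^3 = 16.81 * 4.1
k^3 = 68.921
Volume scales by a factor of 68.921.
68.921 (dimensionless)


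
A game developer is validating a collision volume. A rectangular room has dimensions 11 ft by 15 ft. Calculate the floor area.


Shape: rectangle
Length l = 11 ft, Width w = 15 ft
Formula: A = l * w
A = 11 * 15
A = 165
165 ft^2


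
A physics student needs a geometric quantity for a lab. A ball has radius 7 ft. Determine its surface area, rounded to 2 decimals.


Shape: sphere
Radius r = 7 ft
Formula: SA = 4 * pi * r^2
r^2 = 49
SA = 4 * pi * 49
SA = 196 * pi
SA = 615.75
615.75 ft^2


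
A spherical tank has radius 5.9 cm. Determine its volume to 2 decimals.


Shape: sphere
Radius r = 5.9 cm
Formula: V = (4/3) * pi * r^3
r^3 = 205.379
(4/3) * 205.379 = 273.838667
V = 273.838667 * pi
V = 860.29
860.29 cm^3


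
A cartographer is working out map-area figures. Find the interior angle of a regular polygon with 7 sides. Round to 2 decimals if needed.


Shape: regular heptagon (7 sides)
Formula: interior angle = (n - 2) * 180 / n
(n - 2) = 5
(n - 2) * 180 = 900
angle = 900 / 7
angle = 128.57
128.57 degrees


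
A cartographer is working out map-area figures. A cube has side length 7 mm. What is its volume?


Shape: cube
Side s = 7 mm
Formula: V = s^3
V = 7 * 7 * 7
V = 49 * 7
V = 343
343 mm^3


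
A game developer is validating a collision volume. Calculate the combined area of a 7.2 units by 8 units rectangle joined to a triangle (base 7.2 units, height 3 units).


Composite shape: rectangle + triangle
Rectangle area = 7.2 * 8 = 57.6
Triangle area = 0.5 * 7.2 * 3 = 10.8
Total = 57.6 + 10.8
Total = 68.4
68.4 units^2


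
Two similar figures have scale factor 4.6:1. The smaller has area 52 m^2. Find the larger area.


Linear scale factor k = 4.6
Original area = 52 m^2
Rule: under a linear scaling by k, areas scale by k^2.
k^2 = 4.6^2 = 21.16
New area = 52 * 21.16
New area = 1100.32
1100.32 m^2


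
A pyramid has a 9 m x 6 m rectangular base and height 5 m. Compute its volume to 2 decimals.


Shape: rectangular pyramid
Base: 9 m x 6 m, Height h = 5 m
Formula: V = (1/3) * base_area * h
base_area = 9 * 6 = 54
base_area * h = 54 * 5 = 270
V = 270 / 3
V = 90
90 m^3


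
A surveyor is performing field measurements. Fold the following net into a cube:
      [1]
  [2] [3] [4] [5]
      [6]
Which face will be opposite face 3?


Net: cross layout. Take square 3 as the base (bottom).
Fold the four squares in the horizontal row up around 3: 2 -> left, 4 -> right, 5 wraps to the top.
Fold 1 and 6 up from 3: 1 -> back, 6 -> front.
Opposite pairs are therefore: (1, 6), (2, 4), (3, 5).
Face 3 is opposite face 5.
face 5


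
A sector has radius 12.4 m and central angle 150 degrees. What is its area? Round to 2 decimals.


Shape: circular sector
Radius r = 12.4 m, Angle = 150 degrees
Formula: A = (angle/360) * pi * r^2
r^2 = 153.76
Fraction of circle = 150/360
A = (150/360) * pi * 153.76
A = 64.066667 * pi
A = 201.27
201.27 m^2


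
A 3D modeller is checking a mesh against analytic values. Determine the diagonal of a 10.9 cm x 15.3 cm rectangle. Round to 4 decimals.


Shape: rectangle (diagonal via Pythagoras)
Sides: 10.9 cm and 15.3 cm
Formula: d = sqrt(l^2 + w^2)
l^2 = 118.81, w^2 = 234.09
l^2 + w^2 = 352.9
d = sqrt(352.9)
d = 18.7856
18.7856 cm


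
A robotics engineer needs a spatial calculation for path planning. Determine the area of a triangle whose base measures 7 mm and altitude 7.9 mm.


Shape: triangle
Base b = 7 mm, Height h = 7.9 mm
Formula: A = (1/2) * b * h
A = 0.5 * 7 * 7.9
A = 0.5 * 55.3
A = 27.65
27.65 mm^2


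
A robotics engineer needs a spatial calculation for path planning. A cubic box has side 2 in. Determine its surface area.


Shape: cube
Side s = 2 in
A cube has 6 square faces.
Formula: SA = 6 * s^2
s^2 = 4
SA = 6 * 4
SA = 24
24 in^2


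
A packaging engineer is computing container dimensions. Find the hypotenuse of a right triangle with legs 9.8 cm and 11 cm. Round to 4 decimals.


Shape: right triangle
Legs a = 9.8 cm, b = 11 cm
Formula: c = sqrt(a^2 + b^2)
a^2 = 96.04, b^2 = 121
a^2 + b^2 = 217.04
c = sqrt(217.04)
c = 14.7323
14.7323 cm


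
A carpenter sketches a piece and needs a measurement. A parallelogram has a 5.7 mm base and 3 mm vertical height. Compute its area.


Shape: parallelogram
Base b = 5.7 mm, Height h = 3 mm
Formula: A = b * h
A = 5.7 * 3
A = 17.1
17.1 mm^2


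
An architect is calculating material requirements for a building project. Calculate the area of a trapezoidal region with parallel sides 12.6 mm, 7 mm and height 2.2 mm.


Shape: trapezoid
Parallel sides a = 12.6 mm, b = 7 mm; Height h = 2.2 mm
Formula: A = (a + b) * h / 2
a + b = 12.6 + 7 = 19.6
A = 19.6 * 2.2 / 2
A = 43.12 / 2
A = 21.56
21.56 mm^2
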